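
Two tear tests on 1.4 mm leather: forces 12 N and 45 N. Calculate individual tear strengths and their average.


Tear 1 = 12 / 1.4 = 8.6 N/mm
Tear 2 = 45 / 1.4 = 32.1 N/mm
Average = (8.6 + 32.1) / 2 = 20.4 N/mm


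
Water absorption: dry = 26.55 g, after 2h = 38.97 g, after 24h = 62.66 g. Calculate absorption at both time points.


WA (2h) = (38.97 - 26.55) / 26.55 x 100 = 46.8%
WA (24h) = (62.66 - 26.55) / 26.55 x 100 = 136.0%


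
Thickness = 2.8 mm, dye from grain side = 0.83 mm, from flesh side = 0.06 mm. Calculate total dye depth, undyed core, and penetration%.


Total dyed = 0.89 mm
Undyed core = 1.91 mm
Penetration = 31.8%


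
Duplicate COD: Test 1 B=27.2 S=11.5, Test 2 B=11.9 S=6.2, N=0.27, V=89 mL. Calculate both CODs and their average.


COD1 = (27.2 - 11.5) x 0.27 x 8000 / 89 = 381.0 mg/L
COD2 = (11.9 - 6.2) x 0.27 x 8000 / 89 = 138.3 mg/L
Average = (381.0 + 138.3) / 2 = 259.7 mg/L


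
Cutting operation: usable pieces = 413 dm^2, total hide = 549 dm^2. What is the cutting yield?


Yield = usable / total x 100
Yield = 413 / 549 x 100 = 75.2%


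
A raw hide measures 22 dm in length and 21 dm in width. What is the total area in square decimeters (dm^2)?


462 dm^2


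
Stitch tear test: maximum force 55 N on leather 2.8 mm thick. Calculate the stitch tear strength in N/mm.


19.6 N/mm


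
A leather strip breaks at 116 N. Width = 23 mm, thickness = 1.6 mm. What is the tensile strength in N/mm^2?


Cross-sectional area = 23 x 1.6 = 36.8 mm^2
Tensile strength = 116 / 36.8 = 3.15 N/mm^2


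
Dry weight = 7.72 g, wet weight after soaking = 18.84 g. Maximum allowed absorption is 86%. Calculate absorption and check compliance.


Absorption = 144.0%
Compliant: No

WA = (18.84 - 7.72) / 7.72 x 100 = 144.0%
Maximum allowed: 86%
Compliant: No


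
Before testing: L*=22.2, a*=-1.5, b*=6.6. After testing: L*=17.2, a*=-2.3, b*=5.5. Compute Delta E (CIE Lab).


Delta E = 5.18

dL = 17.2 - 22.2 = -5.0
da = -2.3 - (-1.5) = -0.8
db = 5.5 - 6.6 = -1.1
dE = sqrt((-5.0)^2 + (-0.8)^2 + (-1.1)^2) = 5.18


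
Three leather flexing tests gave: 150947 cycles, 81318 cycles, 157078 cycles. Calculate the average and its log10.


Average = 129781 cycles
log10 = 5.11

Average = (150947 + 81318 + 157078) / 3 = 129781 cycles
log10(129781) = 5.11


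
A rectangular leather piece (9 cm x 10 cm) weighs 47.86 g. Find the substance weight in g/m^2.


5317.8 g/m^2

Area = 9 x 10 = 90 cm^2
SW = 47.86 / 90 x 10000 = 5317.8 g/m^2


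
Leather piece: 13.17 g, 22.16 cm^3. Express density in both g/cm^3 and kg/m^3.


0.594 g/cm^3
594 kg/m^3

Density = 13.17 / 22.16 = 0.594 g/cm^3
Convert: 0.594 x 1000 = 594 kg/m^3


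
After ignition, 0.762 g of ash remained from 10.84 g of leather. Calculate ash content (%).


Ash% = 0.762 / 10.84 x 100
Ash% = 7.03%


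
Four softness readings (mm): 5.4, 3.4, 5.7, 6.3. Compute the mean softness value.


5.20 mm

Sum = 5.4 + 3.4 + 5.7 + 6.3
Mean = 20.8 / 4 = 5.20 mm


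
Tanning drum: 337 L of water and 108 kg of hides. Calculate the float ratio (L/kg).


3.1

Float ratio = water / hide weight
Ratio = 337 / 108 = 3.1


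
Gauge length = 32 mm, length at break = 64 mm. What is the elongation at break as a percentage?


Extension = 64 - 32 = 32 mm
Elongation = 32 / 32 x 100 = 100.0%


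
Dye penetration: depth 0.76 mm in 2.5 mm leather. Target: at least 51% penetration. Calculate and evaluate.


Penetration = 30.4%
Meets target: No


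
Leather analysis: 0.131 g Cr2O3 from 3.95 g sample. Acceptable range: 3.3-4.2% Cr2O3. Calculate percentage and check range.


Cr2O3% = 0.131 / 3.95 x 100 = 3.32%
Acceptable range: 3.3 to 4.2%
Within range: Yes


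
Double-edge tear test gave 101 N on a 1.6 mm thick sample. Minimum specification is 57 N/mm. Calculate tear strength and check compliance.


Tear strength = 101 / 1.6 = 63.1 N/mm
Required minimum = 57 N/mm
Compliant: Yes


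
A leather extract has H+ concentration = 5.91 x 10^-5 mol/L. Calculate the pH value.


pH = 4.23

pH = -log10[H+]
pH = -log10(5.91 x 10^-5) = 4.23


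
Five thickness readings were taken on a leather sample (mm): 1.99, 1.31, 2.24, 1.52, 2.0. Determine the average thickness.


1.81 mm


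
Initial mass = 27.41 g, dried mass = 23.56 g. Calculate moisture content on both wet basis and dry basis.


Moisture lost = 27.41 - 23.56 = 3.85 g
Wet basis MC = 3.85 / 27.41 x 100 = 14.0%
Dry basis MC = 3.85 / 23.56 x 100 = 16.3%


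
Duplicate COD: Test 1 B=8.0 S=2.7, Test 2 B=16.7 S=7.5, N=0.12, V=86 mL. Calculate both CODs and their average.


COD1 = (8.0 - 2.7) x 0.12 x 8000 / 86 = 59.2 mg/L
COD2 = (16.7 - 7.5) x 0.12 x 8000 / 86 = 102.7 mg/L
Average = (59.2 + 102.7) / 2 = 81.0 mg/L


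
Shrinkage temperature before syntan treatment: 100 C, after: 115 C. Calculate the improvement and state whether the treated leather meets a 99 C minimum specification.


Improvement = 115 - 100 = 15 C
Spec check: 115 C >= 99 C? Yes


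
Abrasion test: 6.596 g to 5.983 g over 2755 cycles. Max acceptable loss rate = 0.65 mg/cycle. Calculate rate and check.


Loss = 6.596 - 5.983 = 0.613 g
Rate = 0.613 g / 2755 cycles x 1000 = 0.223 mg/cycle
Max = 0.65 mg/cycle
Passes: Yes


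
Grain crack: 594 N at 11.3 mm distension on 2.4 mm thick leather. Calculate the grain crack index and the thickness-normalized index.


Crack index = 52.6 N/mm
Normalized index = 21.9 N/mm per mm


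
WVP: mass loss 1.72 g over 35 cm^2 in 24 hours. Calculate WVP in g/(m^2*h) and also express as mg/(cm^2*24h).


WVP = 20.48 g/(m^2*h)
Daily rate = 49.14 mg/(cm^2*24h)


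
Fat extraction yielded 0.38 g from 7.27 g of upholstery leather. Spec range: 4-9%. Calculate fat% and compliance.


Fat% = 0.38 / 7.27 x 100 = 5.2%
Spec range: 4-9%
Compliant: Yes


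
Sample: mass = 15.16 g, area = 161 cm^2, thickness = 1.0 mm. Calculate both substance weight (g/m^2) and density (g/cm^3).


Substance weight = 941.6 g/m^2
Density = 0.942 g/cm^3


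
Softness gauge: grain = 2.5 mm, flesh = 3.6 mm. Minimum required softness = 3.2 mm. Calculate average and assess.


Average = (2.5 + 3.6) / 2 = 3.05 mm
Minimum = 3.2 mm
Meets requirement: No


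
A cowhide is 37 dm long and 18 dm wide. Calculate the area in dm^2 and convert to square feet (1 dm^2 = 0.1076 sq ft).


Area = 37 x 18 = 666 dm^2
Conversion: 666 x 0.1076 = 71.66 sq ft


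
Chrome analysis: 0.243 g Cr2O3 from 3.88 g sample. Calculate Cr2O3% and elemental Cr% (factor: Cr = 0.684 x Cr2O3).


Cr2O3% = 0.243 / 3.88 x 100 = 6.26%
Cr% = 6.26 x 0.684 = 4.28%


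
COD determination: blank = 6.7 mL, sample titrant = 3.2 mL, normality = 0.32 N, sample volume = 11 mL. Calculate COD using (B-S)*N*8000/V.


814.5 mg/L


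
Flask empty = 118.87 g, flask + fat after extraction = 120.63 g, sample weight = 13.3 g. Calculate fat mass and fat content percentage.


Fat mass = 1.76 g
Fat content = 13.2%


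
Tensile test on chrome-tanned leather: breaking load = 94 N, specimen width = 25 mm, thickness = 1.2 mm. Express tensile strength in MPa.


3.13 MPa


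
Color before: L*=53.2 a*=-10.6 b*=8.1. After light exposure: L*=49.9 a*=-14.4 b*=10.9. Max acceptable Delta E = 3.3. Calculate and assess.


dL = -3.3, da = -3.8, db = 2.8
dE = sqrt((-3.3)^2 + (-3.8)^2 + (2.8)^2) = 5.76
Max = 3.3
Passes: No


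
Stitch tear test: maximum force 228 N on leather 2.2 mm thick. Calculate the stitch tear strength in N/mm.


103.6 N/mm

Stitch tear strength = force / thickness
STS = 228 / 2.2 = 103.6 N/mm


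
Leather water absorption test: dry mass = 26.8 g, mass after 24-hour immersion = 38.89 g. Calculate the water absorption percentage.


Water absorbed = 38.89 - 26.8 = 12.09 g
WA% = 12.09 / 26.8 x 100 = 45.1%


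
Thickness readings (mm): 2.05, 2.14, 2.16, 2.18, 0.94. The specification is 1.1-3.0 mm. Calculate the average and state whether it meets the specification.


Average = 1.89 mm
Within specification: Yes


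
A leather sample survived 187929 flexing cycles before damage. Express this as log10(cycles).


5.27


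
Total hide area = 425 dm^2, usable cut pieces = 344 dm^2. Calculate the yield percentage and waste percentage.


Yield = 80.9%
Waste = 19.1%

Yield = 344 / 425 x 100 = 80.9%
Waste = 425 - 344 = 81 dm^2
Waste% = 100 - 80.9 = 19.1%


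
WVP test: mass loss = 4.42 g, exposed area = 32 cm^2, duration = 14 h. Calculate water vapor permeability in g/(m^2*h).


WVP = mass_loss / (area x time) x 10000
WVP = 4.42 / (32 x 14) x 10000
WVP = 4.42 / 448 x 10000 = 98.66 g/(m^2*h)


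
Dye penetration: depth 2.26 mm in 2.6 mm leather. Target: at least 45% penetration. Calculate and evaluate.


Penetration = 2.26 / 2.6 x 100 = 86.9%
Target: 45%
Meets target: Yes


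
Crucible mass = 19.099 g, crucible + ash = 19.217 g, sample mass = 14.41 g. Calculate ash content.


Ash mass = 19.217 - 19.099 = 0.118 g
Ash% = 0.118 / 14.41 x 100 = 0.82%


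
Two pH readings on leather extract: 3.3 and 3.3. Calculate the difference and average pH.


Difference = 0.0
Average pH = 3.30

Difference = |3.3 - 3.3| = 0.0
Average = (3.3 + 3.3) / 2 = 3.30


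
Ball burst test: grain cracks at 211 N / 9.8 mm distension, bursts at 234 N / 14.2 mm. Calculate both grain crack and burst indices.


Crack index = 211 / 9.8 = 21.5 N/mm
Burst index = 234 / 14.2 = 16.5 N/mm


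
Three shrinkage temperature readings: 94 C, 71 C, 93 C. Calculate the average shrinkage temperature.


86.0 C

Average = (94 + 71 + 93) / 3
Average = 258 / 3 = 86.0 C


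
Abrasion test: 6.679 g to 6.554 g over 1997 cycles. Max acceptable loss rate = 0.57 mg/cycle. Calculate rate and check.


Loss = 6.679 - 6.554 = 0.125 g
Rate = 0.125 g / 1997 cycles x 1000 = 0.063 mg/cycle
Max = 0.57 mg/cycle
Passes: Yes


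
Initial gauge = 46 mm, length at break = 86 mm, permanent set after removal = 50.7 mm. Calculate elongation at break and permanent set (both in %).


Elongation at break = (86 - 46) / 46 x 100 = 87.0%
Permanent set = (50.7 - 46) / 46 x 100 = 10.2%


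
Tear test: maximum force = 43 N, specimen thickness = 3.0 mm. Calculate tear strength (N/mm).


14.3 N/mm


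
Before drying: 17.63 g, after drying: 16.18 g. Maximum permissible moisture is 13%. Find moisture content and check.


Moisture content = 8.2%
Acceptable: Yes


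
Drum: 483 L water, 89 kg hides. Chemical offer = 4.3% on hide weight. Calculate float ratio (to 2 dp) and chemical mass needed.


Float ratio = 483 / 89 = 5.43
Chemical = 89 x 4.3 / 100 = 3.827 kg


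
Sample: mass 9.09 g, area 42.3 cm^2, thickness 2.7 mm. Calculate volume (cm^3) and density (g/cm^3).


Thickness in cm = 2.7 / 10 = 0.27 cm
Volume = 42.3 x 0.27 = 11.421 cm^3
Density = 9.09 / 11.421 = 0.796 g/cm^3


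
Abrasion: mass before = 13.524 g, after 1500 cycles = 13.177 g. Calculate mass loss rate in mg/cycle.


Mass loss = 13.524 - 13.177 = 0.347 g
Rate = 0.347 / 1500 x 1000 = 0.231 mg/cycle


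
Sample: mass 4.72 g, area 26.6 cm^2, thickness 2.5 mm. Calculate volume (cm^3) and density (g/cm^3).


Volume = 6.650 cm^3
Density = 0.710 g/cm^3

Thickness in cm = 2.5 / 10 = 0.25 cm
Volume = 26.6 x 0.25 = 6.650 cm^3
Density = 4.72 / 6.650 = 0.710 g/cm^3


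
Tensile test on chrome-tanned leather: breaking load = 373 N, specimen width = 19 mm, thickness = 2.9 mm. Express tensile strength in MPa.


Cross-section = 19 x 2.9 = 55.1 mm^2
TS = 373 / 55.1 = 6.77 MPa
(1 N/mm^2 = 1 MPa)


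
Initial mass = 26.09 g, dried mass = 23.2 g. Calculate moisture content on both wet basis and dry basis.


Wet basis = 11.1%
Dry basis = 12.5%

Moisture lost = 26.09 - 23.2 = 2.89 g
Wet basis MC = 2.89 / 26.09 x 100 = 11.1%
Dry basis MC = 2.89 / 23.2 x 100 = 12.5%


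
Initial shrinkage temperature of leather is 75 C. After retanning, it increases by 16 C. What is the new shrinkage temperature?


New Ts = 75 + 16 = 91 C


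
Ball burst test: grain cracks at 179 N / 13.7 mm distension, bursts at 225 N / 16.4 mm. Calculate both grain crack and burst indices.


Crack index = 13.1 N/mm
Burst index = 13.7 N/mm

Crack index = 179 / 13.7 = 13.1 N/mm
Burst index = 225 / 16.4 = 13.7 N/mm


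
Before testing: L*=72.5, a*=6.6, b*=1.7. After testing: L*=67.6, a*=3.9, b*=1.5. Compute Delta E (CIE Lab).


dL = 67.6 - 72.5 = -4.9
da = 3.9 - 6.6 = -2.7
db = 1.5 - 1.7 = -0.2
dE = sqrt((-4.9)^2 + (-2.7)^2 + (-0.2)^2) = 5.60


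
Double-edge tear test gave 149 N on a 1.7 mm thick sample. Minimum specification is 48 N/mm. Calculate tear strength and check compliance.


Tear strength = 87.6 N/mm
Compliant: Yes

Tear strength = 149 / 1.7 = 87.6 N/mm
Required minimum = 48 N/mm
Compliant: Yes


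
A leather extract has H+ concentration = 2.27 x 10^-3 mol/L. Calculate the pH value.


pH = -log10[H+]
pH = -log10(2.27 x 10^-3) = 2.64


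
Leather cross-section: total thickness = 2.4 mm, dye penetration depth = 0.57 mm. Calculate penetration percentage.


23.8%

Penetration% = 0.57 / 2.4 x 100
Penetration = 23.8%


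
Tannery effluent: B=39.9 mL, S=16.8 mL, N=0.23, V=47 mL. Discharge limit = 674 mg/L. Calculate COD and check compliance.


COD = (39.9 - 16.8) x 0.23 x 8000 / 47 = 904.3 mg/L
Limit: 674 mg/L
Compliant: No


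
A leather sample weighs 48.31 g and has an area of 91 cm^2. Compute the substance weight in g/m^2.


Substance weight = mass / area x 10000
SW = 48.31 / 91 x 10000
SW = 5308.8 g/m^2


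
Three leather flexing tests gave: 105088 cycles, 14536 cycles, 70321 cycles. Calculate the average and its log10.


Average = 63315 cycles
log10 = 4.80

Average = (105088 + 14536 + 70321) / 3 = 63315 cycles
log10(63315) = 4.80


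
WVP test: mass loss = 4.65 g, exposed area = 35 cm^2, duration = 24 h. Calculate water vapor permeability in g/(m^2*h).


55.36 g/(m^2*h)

WVP = mass_loss / (area x time) x 10000
WVP = 4.65 / (35 x 24) x 10000
WVP = 4.65 / 840 x 10000 = 55.36 g/(m^2*h)


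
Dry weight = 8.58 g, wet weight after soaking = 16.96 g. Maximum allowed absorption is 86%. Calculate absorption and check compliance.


WA = (16.96 - 8.58) / 8.58 x 100 = 97.7%
Maximum allowed: 86%
Compliant: No


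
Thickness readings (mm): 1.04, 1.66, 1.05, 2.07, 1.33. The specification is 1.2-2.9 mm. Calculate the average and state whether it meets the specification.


Sum = 7.15
Average = 7.15 / 5 = 1.43 mm
Specification range: 1.2 to 2.9 mm
Within spec: Yes


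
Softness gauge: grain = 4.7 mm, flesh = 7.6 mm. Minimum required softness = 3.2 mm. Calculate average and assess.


Average = (4.7 + 7.6) / 2 = 6.15 mm
Minimum = 3.2 mm
Meets requirement: Yes


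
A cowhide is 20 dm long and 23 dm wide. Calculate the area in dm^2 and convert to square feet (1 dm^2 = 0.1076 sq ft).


460 dm^2
49.50 sq ft

Area = 20 x 23 = 460 dm^2
Conversion: 460 x 0.1076 = 49.50 sq ft


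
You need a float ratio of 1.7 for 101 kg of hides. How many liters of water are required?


Water = hide weight x target ratio
Water = 101 x 1.7 = 171.7 L


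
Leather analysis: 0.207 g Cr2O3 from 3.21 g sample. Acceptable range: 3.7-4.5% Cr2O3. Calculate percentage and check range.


Cr2O3 = 6.45%
Within range: No

Cr2O3% = 0.207 / 3.21 x 100 = 6.45%
Acceptable range: 3.7 to 4.5%
Within range: No


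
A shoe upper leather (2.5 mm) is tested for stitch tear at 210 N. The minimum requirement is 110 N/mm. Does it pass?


STS = 84.0 N/mm
Passes: No


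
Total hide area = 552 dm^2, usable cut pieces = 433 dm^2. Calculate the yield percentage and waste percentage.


Yield = 78.4%
Waste = 21.6%


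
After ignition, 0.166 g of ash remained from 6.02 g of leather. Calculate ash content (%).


Ash% = 0.166 / 6.02 x 100
Ash% = 2.76%


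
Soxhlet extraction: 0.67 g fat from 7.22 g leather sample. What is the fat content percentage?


9.3%

Fat content = 0.67 / 7.22 x 100
Fat = 9.3%


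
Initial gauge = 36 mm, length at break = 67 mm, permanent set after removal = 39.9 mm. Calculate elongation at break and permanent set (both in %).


Elongation at break = (67 - 36) / 36 x 100 = 86.1%
Permanent set = (39.9 - 36) / 36 x 100 = 10.8%


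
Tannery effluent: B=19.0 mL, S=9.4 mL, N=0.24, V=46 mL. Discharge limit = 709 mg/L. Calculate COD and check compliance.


COD = 400.7 mg/L
Compliant: Yes


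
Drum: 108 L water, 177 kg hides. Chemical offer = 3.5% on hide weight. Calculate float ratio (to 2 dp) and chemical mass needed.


Float ratio = 108 / 177 = 0.61
Chemical = 177 x 3.5 / 100 = 6.195 kg


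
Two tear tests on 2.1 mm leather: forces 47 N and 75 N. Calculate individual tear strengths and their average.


Tear 1 = 22.4 N/mm
Tear 2 = 35.7 N/mm
Average = 29.1 N/mm

Tear 1 = 47 / 2.1 = 22.4 N/mm
Tear 2 = 75 / 2.1 = 35.7 N/mm
Average = (22.4 + 35.7) / 2 = 29.1 N/mm


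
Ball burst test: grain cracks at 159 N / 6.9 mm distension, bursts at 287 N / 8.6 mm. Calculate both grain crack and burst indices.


Crack index = 159 / 6.9 = 23.0 N/mm
Burst index = 287 / 8.6 = 33.4 N/mm


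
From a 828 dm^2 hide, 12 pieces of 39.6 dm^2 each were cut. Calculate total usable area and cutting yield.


Total usable = 12 x 39.6 = 475.2 dm^2
Yield = 475.2 / 828 x 100 = 57.4%


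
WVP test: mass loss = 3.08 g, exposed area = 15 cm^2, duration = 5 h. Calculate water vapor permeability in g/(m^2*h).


WVP = mass_loss / (area x time) x 10000
WVP = 3.08 / (15 x 5) x 10000
WVP = 3.08 / 75 x 10000 = 410.67 g/(m^2*h)


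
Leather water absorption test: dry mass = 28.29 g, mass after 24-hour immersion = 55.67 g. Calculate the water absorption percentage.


96.8%

Water absorbed = 55.67 - 28.29 = 27.38 g
WA% = 27.38 / 28.29 x 100 = 96.8%


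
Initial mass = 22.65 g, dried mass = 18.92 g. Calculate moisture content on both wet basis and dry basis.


Moisture lost = 22.65 - 18.92 = 3.73 g
Wet basis MC = 3.73 / 22.65 x 100 = 16.5%
Dry basis MC = 3.73 / 18.92 x 100 = 19.7%


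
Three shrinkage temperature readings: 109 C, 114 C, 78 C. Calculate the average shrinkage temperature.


Average = (109 + 114 + 78) / 3
Average = 301 / 3 = 100.3 C


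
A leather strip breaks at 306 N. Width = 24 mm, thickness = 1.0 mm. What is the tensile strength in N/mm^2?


12.75 N/mm^2


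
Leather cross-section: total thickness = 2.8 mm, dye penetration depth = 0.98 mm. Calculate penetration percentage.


35.0%


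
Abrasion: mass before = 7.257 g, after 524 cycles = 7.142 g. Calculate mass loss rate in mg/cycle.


0.219 mg/cycle


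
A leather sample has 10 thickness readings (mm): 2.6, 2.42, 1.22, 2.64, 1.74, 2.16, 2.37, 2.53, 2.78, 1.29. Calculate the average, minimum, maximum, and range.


Sum = 21.75
Average = 21.75 / 10 = 2.18 mm
Minimum = 1.22 mm
Maximum = 2.78 mm
Range = 2.78 - 1.22 = 1.56 mm


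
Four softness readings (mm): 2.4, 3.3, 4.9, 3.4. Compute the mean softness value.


3.50 mm

Sum = 2.4 + 3.3 + 4.9 + 3.4
Mean = 14.0 / 4 = 3.50 mm


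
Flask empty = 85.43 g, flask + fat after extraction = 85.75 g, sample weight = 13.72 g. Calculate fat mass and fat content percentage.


Fat mass = 0.32 g
Fat content = 2.3%

Fat mass = 85.75 - 85.43 = 0.32 g
Fat% = 0.32 / 13.72 x 100 = 2.3%


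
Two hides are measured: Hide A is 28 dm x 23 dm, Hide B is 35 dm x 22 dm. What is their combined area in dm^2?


Hide A area = 28 x 23 = 644 dm^2
Hide B area = 35 x 22 = 770 dm^2
Total = 644 + 770 = 1414 dm^2


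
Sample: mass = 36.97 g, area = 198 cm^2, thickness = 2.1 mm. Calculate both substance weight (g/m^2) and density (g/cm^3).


Substance weight = 1867.2 g/m^2
Density = 0.889 g/cm^3


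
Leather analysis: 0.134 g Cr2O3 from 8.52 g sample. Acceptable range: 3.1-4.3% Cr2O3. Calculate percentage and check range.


Cr2O3% = 0.134 / 8.52 x 100 = 1.57%
Acceptable range: 3.1 to 4.3%
Within range: No


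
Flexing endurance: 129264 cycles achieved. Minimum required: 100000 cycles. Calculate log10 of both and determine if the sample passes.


log10(129264) = 5.11
log10(100000) = 5.00
Passes: Yes


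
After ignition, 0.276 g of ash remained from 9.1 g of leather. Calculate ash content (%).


Ash% = 0.276 / 9.1 x 100
Ash% = 3.03%


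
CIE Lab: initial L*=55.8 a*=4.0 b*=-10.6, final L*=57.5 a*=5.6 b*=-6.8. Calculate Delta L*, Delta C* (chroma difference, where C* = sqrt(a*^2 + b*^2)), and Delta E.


Delta L* = 57.5 - 55.8 = 1.7
C1* = sqrt((4.0)^2 + (-10.6)^2) = 11.330
C2* = sqrt((5.6)^2 + (-6.8)^2) = 8.809
Delta C* = 8.809 - 11.330 = -2.52
Delta E = sqrt((1.7)^2 + (1.6)^2 + (3.8)^2) = 4.46


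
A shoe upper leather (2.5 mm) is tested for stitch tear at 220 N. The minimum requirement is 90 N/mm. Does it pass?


STS = 88.0 N/mm
Passes: No

STS = 220 / 2.5 = 88.0 N/mm
Minimum required: 90 N/mm
Passes: No


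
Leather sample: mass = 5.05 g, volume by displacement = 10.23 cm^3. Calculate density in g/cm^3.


0.494 g/cm^3

Density = mass / volume
Density = 5.05 / 10.23 = 0.494 g/cm^3


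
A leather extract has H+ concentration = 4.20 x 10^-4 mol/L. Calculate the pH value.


pH = 3.38

pH = -log10[H+]
pH = -log10(4.20 x 10^-4) = 3.38


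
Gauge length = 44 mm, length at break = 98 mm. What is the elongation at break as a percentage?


122.7%

Extension = 98 - 44 = 54 mm
Elongation = 54 / 44 x 100 = 122.7%


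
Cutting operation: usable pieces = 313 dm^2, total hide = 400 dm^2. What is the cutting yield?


78.3%

Yield = usable / total x 100
Yield = 313 / 400 x 100 = 78.3%


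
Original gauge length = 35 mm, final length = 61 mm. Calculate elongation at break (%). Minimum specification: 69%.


Elongation = 74.3%
Meets spec: Yes

Extension = 61 - 35 = 26 mm
Elongation = 26 / 35 x 100 = 74.3%
Minimum required: 69%
Meets specification: Yes


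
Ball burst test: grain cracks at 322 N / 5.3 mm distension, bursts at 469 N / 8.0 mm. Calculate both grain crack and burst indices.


Crack index = 60.8 N/mm
Burst index = 58.6 N/mm

Crack index = 322 / 5.3 = 60.8 N/mm
Burst index = 469 / 8.0 = 58.6 N/mm


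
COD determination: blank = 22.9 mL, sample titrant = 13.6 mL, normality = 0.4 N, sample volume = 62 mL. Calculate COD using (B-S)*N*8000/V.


480.0 mg/L

COD = (22.9 - 13.6) x 0.4 x 8000 / 62
COD = 9.3 x 0.4 x 8000 / 62
COD = 480.0 mg/L


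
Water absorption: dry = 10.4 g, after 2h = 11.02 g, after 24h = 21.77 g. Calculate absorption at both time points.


WA (2h) = (11.02 - 10.4) / 10.4 x 100 = 6.0%
WA (24h) = (21.77 - 10.4) / 10.4 x 100 = 109.3%


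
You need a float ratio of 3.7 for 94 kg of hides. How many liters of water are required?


Water = hide weight x target ratio
Water = 94 x 3.7 = 347.8 L


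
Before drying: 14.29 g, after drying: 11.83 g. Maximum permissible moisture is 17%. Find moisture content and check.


MC = (14.29 - 11.83) / 14.29 x 100 = 17.2%
Maximum: 17%
Acceptable: No


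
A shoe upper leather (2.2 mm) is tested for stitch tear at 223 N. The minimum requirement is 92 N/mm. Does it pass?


STS = 223 / 2.2 = 101.4 N/mm
Minimum required: 92 N/mm
Passes: Yes


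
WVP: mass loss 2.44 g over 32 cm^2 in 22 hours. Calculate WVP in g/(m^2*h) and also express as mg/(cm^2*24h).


WVP = 2.44 / (32 x 22) x 10000 = 34.66 g/(m^2*h)
Mass loss in mg = 2.44 x 1000 = 2440 mg
Per cm^2 per 24h in mg: 2440 x 24 / (32 x 22) = 58560 / 704 = 83.18 mg/(cm^2*24h)


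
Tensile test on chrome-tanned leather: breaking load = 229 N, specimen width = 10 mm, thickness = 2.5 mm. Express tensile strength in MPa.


9.16 MPa


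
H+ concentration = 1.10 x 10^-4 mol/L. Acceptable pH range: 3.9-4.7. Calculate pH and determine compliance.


pH = -log10(1.10 x 10^-4) = 3.96
Range: 3.9 to 4.7
Compliant: Yes


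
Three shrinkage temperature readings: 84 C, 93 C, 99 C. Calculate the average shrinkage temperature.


92.0 C


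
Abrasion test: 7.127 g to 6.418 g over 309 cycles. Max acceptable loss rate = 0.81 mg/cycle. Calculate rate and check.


Rate = 2.294 mg/cycle
Passes: No

Loss = 7.127 - 6.418 = 0.709 g
Rate = 0.709 g / 309 cycles x 1000 = 2.294 mg/cycle
Max = 0.81 mg/cycle
Passes: No


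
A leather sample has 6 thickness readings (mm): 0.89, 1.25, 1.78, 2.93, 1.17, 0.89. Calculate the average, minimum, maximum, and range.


Average = 1.49 mm
Min = 0.89 mm
Max = 2.93 mm
Range = 2.04 mm


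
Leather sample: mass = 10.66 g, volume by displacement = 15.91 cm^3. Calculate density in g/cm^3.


0.670 g/cm^3

Density = mass / volume
Density = 10.66 / 15.91 = 0.670 g/cm^3


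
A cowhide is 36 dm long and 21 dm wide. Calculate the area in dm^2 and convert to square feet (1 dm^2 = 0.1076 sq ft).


756 dm^2
81.35 sq ft

Area = 36 x 21 = 756 dm^2
Conversion: 756 x 0.1076 = 81.35 sq ft


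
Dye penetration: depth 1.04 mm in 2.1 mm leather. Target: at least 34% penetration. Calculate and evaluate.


Penetration = 49.5%
Meets target: Yes

Penetration = 1.04 / 2.1 x 100 = 49.5%
Target: 34%
Meets target: Yes


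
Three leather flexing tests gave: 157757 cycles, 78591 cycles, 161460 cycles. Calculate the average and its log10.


Average = (157757 + 78591 + 161460) / 3 = 132603 cycles
log10(132603) = 5.12


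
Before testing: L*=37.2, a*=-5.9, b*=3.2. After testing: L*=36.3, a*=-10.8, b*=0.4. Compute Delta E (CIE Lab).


dL = 36.3 - 37.2 = -0.9
da = -10.8 - (-5.9) = -4.9
db = 0.4 - 3.2 = -2.8
dE = sqrt((-0.9)^2 + (-4.9)^2 + (-2.8)^2) = 5.71


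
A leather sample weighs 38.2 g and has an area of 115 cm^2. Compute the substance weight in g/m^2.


Substance weight = mass / area x 10000
SW = 38.2 / 115 x 10000
SW = 3321.7 g/m^2


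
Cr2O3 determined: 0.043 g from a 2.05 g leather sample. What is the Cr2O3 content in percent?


Cr2O3% = 0.043 / 2.05 x 100
Cr2O3% = 2.10%


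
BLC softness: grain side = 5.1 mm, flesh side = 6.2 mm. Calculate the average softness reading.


5.65 mm

Average = (5.1 + 6.2) / 2
Average = 5.65 mm


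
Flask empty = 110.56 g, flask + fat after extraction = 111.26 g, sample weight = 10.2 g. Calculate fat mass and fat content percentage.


Fat mass = 111.26 - 110.56 = 0.70 g
Fat% = 0.70 / 10.2 x 100 = 6.9%


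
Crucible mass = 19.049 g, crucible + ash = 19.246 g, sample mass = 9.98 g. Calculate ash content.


Ash mass = 19.246 - 19.049 = 0.197 g
Ash% = 0.197 / 9.98 x 100 = 1.97%


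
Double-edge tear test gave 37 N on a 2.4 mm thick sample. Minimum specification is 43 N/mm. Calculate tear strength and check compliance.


Tear strength = 37 / 2.4 = 15.4 N/mm
Required minimum = 43 N/mm
Compliant: No


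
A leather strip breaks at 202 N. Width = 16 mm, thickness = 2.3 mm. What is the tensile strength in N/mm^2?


Cross-sectional area = 16 x 2.3 = 36.8 mm^2
Tensile strength = 202 / 36.8 = 5.49 N/mm^2


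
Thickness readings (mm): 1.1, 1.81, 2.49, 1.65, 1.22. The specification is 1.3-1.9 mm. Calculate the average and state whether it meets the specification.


Average = 1.65 mm
Within specification: Yes

Sum = 8.27
Average = 8.27 / 5 = 1.65 mm
Specification range: 1.3 to 1.9 mm
Within spec: Yes


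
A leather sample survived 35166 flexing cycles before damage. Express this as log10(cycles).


log10(35166) = 4.55


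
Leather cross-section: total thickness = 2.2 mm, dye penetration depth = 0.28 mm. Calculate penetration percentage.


Penetration% = 0.28 / 2.2 x 100
Penetration = 12.7%


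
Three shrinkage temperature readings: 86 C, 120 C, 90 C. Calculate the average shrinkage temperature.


Average = (86 + 120 + 90) / 3
Average = 296 / 3 = 98.7 C


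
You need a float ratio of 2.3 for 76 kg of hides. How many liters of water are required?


174.8 L

Water = hide weight x target ratio
Water = 76 x 2.3 = 174.8 L


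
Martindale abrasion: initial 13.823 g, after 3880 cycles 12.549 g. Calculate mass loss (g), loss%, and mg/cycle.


Loss = 13.823 - 12.549 = 1.274 g
Loss% = 1.274 / 13.823 x 100 = 9.22%
Rate = 1.274 / 3880 x 1000 = 0.328 mg/cycle


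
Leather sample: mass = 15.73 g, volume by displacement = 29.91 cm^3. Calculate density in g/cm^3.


0.526 g/cm^3


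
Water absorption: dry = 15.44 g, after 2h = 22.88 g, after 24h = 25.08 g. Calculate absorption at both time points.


WA (2h) = (22.88 - 15.44) / 15.44 x 100 = 48.2%
WA (24h) = (25.08 - 15.44) / 15.44 x 100 = 62.4%


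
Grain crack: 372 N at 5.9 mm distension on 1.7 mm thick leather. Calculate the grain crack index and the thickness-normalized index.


Crack index = 372 / 5.9 = 63.1 N/mm
Normalized = 63.1 / 1.7 = 37.1 N/mm per mm


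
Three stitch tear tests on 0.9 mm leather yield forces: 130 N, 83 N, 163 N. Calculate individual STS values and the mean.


STS1 = 130 / 0.9 = 144.4 N/mm
STS2 = 83 / 0.9 = 92.2 N/mm
STS3 = 163 / 0.9 = 181.1 N/mm
Mean = (144.4 + 92.2 + 181.1) / 3 = 139.2 N/mm


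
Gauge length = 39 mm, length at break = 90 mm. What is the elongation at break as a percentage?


Extension = 90 - 39 = 51 mm
Elongation = 51 / 39 x 100 = 130.8%


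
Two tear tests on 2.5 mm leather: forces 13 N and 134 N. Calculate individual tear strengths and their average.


Tear 1 = 5.2 N/mm
Tear 2 = 53.6 N/mm
Average = 29.4 N/mm

Tear 1 = 13 / 2.5 = 5.2 N/mm
Tear 2 = 134 / 2.5 = 53.6 N/mm
Average = (5.2 + 53.6) / 2 = 29.4 N/mm


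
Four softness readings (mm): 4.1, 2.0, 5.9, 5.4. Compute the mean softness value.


Sum = 4.1 + 2.0 + 5.9 + 5.4
Mean = 17.4 / 4 = 4.35 mm


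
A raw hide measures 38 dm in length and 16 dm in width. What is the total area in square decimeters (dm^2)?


Area = length x width
Area = 38 x 16 = 608 dm^2


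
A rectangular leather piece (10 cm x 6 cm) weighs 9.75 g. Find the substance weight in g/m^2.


Area = 10 x 6 = 60 cm^2
SW = 9.75 / 60 x 10000 = 1625.0 g/m^2


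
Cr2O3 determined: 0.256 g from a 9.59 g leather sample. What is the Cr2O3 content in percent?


Cr2O3% = 0.256 / 9.59 x 100
Cr2O3% = 2.67%


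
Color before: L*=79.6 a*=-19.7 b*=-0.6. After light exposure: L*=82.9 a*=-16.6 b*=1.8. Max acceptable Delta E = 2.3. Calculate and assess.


dL = 3.3, da = 3.1, db = 2.4
dE = sqrt((3.3)^2 + (3.1)^2 + (2.4)^2) = 5.12
Max = 2.3
Passes: No


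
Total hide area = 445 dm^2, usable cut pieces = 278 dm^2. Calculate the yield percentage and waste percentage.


Yield = 278 / 445 x 100 = 62.5%
Waste = 445 - 278 = 167 dm^2
Waste% = 100 - 62.5 = 37.5%


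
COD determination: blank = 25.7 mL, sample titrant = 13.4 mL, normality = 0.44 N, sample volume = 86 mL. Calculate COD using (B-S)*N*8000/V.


COD = (25.7 - 13.4) x 0.44 x 8000 / 86
COD = 12.3 x 0.44 x 8000 / 86
COD = 503.4 mg/L


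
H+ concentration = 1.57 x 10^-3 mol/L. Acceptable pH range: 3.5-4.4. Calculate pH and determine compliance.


pH = -log10(1.57 x 10^-3) = 2.80
Range: 3.5 to 4.4
Compliant: No


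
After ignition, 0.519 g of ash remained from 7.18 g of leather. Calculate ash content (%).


Ash% = 0.519 / 7.18 x 100
Ash% = 7.23%


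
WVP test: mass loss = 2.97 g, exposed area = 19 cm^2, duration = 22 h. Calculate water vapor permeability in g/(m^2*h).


71.05 g/(m^2*h)

WVP = mass_loss / (area x time) x 10000
WVP = 2.97 / (19 x 22) x 10000
WVP = 2.97 / 418 x 10000 = 71.05 g/(m^2*h)


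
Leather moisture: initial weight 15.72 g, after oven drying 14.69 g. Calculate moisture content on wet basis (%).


6.6%

Moisture = 15.72 - 14.69 = 1.03 g
MC = 1.03 / 15.72 x 100 = 6.6%


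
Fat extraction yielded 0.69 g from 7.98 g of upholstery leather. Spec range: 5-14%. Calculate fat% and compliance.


Fat content = 8.6%
Compliant: Yes

Fat% = 0.69 / 7.98 x 100 = 8.6%
Spec range: 5-14%
Compliant: Yes


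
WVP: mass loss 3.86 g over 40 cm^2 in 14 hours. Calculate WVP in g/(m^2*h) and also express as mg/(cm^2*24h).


WVP = 68.93 g/(m^2*h)
Daily rate = 165.43 mg/(cm^2*24h)

WVP = 3.86 / (40 x 14) x 10000 = 68.93 g/(m^2*h)
Mass loss in mg = 3.86 x 1000 = 3860 mg
Per cm^2 per 24h in mg: 3860 x 24 / (40 x 14) = 92640 / 560 = 165.43 mg/(cm^2*24h)


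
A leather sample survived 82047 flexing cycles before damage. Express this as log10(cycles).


log10(82047) = 4.91


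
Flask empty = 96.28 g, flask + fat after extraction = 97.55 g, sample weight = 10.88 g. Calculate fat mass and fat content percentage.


Fat mass = 97.55 - 96.28 = 1.27 g
Fat% = 1.27 / 10.88 x 100 = 11.7%


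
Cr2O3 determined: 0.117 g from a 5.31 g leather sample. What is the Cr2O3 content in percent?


Cr2O3% = 0.117 / 5.31 x 100
Cr2O3% = 2.20%


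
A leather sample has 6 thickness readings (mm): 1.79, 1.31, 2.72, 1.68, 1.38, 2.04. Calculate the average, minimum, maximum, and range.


Sum = 10.92
Average = 10.92 / 6 = 1.82 mm
Minimum = 1.31 mm
Maximum = 2.72 mm
Range = 2.72 - 1.31 = 1.41 mm


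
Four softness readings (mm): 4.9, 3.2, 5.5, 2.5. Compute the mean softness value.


4.03 mm

Sum = 4.9 + 3.2 + 5.5 + 2.5
Mean = 16.1 / 4 = 4.03 mm


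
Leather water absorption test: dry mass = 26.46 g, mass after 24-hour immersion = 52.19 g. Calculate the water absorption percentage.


Water absorbed = 52.19 - 26.46 = 25.73 g
WA% = 25.73 / 26.46 x 100 = 97.2%


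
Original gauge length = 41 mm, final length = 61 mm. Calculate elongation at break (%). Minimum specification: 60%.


Extension = 61 - 41 = 20 mm
Elongation = 20 / 41 x 100 = 48.8%
Minimum required: 60%
Meets specification: No


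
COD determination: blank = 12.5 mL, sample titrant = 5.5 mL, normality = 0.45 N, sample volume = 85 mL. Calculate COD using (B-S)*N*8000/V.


COD = (12.5 - 5.5) x 0.45 x 8000 / 85
COD = 7.0 x 0.45 x 8000 / 85
COD = 296.5 mg/L


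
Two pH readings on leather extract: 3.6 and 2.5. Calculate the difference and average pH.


Difference = 1.1
Average pH = 3.05

Difference = |3.6 - 2.5| = 1.1
Average = (3.6 + 2.5) / 2 = 3.05


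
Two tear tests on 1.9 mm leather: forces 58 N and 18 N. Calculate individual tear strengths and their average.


Tear 1 = 58 / 1.9 = 30.5 N/mm
Tear 2 = 18 / 1.9 = 9.5 N/mm
Average = (30.5 + 9.5) / 2 = 20.0 N/mm


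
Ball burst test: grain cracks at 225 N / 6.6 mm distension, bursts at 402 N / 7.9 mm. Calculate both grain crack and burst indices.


Crack index = 34.1 N/mm
Burst index = 50.9 N/mm

Crack index = 225 / 6.6 = 34.1 N/mm
Burst index = 402 / 7.9 = 50.9 N/mm


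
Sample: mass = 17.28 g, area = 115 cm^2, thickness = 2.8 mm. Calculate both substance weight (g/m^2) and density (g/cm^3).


Substance weight = 1502.6 g/m^2
Density = 0.537 g/cm^3

SW = 17.28 / 115 x 10000 = 1502.6 g/m^2
Volume = 115 x 2.8 / 10 = 32.20 cm^3
Density = 17.28 / 32.20 = 0.537 g/cm^3


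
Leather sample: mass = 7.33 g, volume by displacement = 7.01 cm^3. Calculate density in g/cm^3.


1.046 g/cm^3


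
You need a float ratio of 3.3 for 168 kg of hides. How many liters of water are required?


554.4 L

Water = hide weight x target ratio
Water = 168 x 3.3 = 554.4 L


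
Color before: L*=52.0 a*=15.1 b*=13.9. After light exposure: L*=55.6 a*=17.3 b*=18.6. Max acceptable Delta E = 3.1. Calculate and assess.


dL = 3.6, da = 2.2, db = 4.7
dE = sqrt((3.6)^2 + (2.2)^2 + (4.7)^2) = 6.32
Max = 3.1
Passes: No


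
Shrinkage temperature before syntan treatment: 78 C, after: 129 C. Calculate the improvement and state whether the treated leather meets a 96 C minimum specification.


Improvement = 51 C
Meets 96 C spec: Yes


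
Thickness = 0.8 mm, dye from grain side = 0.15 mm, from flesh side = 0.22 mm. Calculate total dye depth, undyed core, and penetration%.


Total dyed = 0.37 mm
Undyed core = 0.43 mm
Penetration = 46.3%

Total dyed = 0.15 + 0.22 = 0.37 mm
Undyed core = 0.8 - 0.37 = 0.43 mm
Penetration = 0.37 / 0.8 x 100 = 46.3%


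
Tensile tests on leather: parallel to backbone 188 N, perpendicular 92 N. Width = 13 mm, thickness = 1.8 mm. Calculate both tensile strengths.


Area = 13 x 1.8 = 23.4 mm^2
TS (parallel) = 188 / 23.4 = 8.03 N/mm^2
TS (perpendicular) = 92 / 23.4 = 3.93 N/mm^2


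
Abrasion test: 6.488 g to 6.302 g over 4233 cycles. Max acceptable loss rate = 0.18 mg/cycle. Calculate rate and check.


Loss = 6.488 - 6.302 = 0.186 g
Rate = 0.186 g / 4233 cycles x 1000 = 0.044 mg/cycle
Max = 0.18 mg/cycle
Passes: Yes


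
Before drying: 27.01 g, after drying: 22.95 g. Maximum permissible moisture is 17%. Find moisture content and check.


MC = (27.01 - 22.95) / 27.01 x 100 = 15.0%
Maximum: 17%
Acceptable: Yes


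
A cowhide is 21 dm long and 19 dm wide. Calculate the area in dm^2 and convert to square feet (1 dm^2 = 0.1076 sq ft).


Area = 21 x 19 = 399 dm^2
Conversion: 399 x 0.1076 = 42.93 sq ft


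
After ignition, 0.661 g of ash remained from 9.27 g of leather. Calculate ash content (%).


Ash% = 0.661 / 9.27 x 100
Ash% = 7.13%


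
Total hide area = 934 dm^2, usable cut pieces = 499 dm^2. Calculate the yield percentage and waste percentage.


Yield = 53.4%
Waste = 46.6%

Yield = 499 / 934 x 100 = 53.4%
Waste = 934 - 499 = 435 dm^2
Waste% = 100 - 53.4 = 46.6%


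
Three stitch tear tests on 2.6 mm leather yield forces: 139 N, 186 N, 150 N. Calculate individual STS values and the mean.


STS1 = 139 / 2.6 = 53.5 N/mm
STS2 = 186 / 2.6 = 71.5 N/mm
STS3 = 150 / 2.6 = 57.7 N/mm
Mean = (53.5 + 71.5 + 57.7) / 3 = 60.9 N/mm


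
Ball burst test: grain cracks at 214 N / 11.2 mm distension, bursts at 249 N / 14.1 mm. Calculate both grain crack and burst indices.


Crack index = 214 / 11.2 = 19.1 N/mm
Burst index = 249 / 14.1 = 17.7 N/mm


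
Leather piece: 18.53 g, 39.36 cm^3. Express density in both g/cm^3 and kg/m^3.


0.471 g/cm^3
471 kg/m^3


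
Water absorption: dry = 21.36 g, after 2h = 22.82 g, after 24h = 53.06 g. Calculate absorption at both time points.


2h absorption = 6.8%
24h absorption = 148.4%

WA (2h) = (22.82 - 21.36) / 21.36 x 100 = 6.8%
WA (24h) = (53.06 - 21.36) / 21.36 x 100 = 148.4%


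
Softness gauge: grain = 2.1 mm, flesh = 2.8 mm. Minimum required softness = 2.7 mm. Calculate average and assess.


Average softness = 2.45 mm
Meets requirement: No

Average = (2.1 + 2.8) / 2 = 2.45 mm
Minimum = 2.7 mm
Meets requirement: No


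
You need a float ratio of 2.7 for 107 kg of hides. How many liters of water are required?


288.9 L


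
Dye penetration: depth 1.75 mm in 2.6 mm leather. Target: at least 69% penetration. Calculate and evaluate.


Penetration = 67.3%
Meets target: No

Penetration = 1.75 / 2.6 x 100 = 67.3%
Target: 69%
Meets target: No


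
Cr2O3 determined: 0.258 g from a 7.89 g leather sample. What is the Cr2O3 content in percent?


3.27%

Cr2O3% = 0.258 / 7.89 x 100
Cr2O3% = 3.27%


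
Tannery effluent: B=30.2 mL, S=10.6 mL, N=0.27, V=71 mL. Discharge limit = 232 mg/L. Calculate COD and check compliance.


COD = 596.3 mg/L
Compliant: No

COD = (30.2 - 10.6) x 0.27 x 8000 / 71 = 596.3 mg/L
Limit: 232 mg/L
Compliant: No


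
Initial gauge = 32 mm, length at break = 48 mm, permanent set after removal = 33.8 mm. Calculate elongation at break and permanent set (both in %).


Elongation at break = 50.0%
Permanent set = 5.6%

Elongation at break = (48 - 32) / 32 x 100 = 50.0%
Permanent set = (33.8 - 32) / 32 x 100 = 5.6%


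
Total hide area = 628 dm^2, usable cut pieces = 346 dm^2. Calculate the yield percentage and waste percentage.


Yield = 346 / 628 x 100 = 55.1%
Waste = 628 - 346 = 282 dm^2
Waste% = 100 - 55.1 = 44.9%


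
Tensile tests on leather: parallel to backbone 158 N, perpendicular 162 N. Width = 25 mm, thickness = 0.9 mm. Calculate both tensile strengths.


Parallel = 7.02 N/mm^2
Perpendicular = 7.20 N/mm^2


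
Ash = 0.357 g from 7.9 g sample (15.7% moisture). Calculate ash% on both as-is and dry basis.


As-is ash = 4.52%
Dry-basis ash = 5.36%

As-is ash% = 0.357 / 7.9 x 100 = 4.52%
Dry mass = 7.9 x (100 - 15.7) / 100 = 6.6597 g
Dry-basis ash% = 0.357 / 6.6597 x 100 = 5.36%
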